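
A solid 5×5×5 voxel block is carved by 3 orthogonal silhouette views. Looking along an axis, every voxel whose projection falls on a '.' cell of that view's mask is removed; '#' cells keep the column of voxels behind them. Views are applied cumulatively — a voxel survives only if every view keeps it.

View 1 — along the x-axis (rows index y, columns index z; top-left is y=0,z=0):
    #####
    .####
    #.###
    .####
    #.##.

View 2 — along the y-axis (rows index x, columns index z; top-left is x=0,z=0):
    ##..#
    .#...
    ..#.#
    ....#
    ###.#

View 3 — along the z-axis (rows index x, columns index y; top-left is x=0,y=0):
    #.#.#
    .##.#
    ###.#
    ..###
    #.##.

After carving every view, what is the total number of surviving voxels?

remaining voxels: 26

full grid |V| = 125
after view 1 [x-axis, 20 of 25 cells solid] → remaining = 100
after view 2 [y-axis, 11 of 25 cells solid] → remaining = 41
after view 3 [z-axis, 16 of 25 cells solid] → remaining = 26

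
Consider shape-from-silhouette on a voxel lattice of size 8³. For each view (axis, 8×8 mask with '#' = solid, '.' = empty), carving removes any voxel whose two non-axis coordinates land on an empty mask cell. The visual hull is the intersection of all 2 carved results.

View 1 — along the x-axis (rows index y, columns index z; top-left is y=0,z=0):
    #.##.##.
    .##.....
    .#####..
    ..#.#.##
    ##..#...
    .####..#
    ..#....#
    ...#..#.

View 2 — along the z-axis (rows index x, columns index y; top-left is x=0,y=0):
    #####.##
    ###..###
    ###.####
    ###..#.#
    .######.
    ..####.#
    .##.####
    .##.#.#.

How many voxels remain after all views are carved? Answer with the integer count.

start: 8×8×8 = 512 voxels
  1. axis=0 (YZ plane), |mask|=28  ⇒  voxels=224
  2. axis=2 (XY plane), |mask|=46  ⇒  voxels=158

158 voxels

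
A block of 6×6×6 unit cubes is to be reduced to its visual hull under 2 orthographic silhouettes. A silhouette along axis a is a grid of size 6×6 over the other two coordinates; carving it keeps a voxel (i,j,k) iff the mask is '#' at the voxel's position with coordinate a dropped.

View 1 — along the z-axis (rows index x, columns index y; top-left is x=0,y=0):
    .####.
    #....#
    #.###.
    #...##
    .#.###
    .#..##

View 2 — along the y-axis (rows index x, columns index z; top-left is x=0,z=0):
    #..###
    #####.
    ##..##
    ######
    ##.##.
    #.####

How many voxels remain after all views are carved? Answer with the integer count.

initial block: 6^3 = 216
V1 z: intersect with XY mask (20 set) -- 120 left
V2 y: intersect with XZ mask (28 set) -- 91 left

remaining voxels: 91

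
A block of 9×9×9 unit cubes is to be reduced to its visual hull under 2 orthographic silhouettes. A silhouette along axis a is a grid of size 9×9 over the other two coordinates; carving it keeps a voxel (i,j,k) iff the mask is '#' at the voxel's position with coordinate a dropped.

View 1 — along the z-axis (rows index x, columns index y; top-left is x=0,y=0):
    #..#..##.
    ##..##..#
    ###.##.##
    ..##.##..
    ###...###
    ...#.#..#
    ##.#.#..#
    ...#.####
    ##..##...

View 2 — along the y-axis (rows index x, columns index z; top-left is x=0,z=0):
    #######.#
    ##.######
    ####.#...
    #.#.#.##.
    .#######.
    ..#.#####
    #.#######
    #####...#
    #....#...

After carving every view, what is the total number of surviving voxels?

before carving: 729 voxels (9×9×9)
V1 z: intersect with XY mask (43 set) -- 387 left
V2 y: intersect with XZ mask (55 set) -- 265 left

|visual hull| = 265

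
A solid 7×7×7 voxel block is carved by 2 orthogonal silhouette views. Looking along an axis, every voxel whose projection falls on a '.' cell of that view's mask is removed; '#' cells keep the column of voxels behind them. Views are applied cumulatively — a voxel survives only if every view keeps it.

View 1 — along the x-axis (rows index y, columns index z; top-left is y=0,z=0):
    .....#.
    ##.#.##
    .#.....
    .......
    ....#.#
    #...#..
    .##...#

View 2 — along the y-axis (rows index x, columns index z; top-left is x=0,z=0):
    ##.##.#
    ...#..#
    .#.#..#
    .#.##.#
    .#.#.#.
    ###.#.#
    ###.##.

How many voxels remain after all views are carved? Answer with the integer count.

voxel count = 58

initial block: 7^3 = 343
step 1: project along x, AND mask (14/49) → |grid| = 98
step 2: project along y, AND mask (27/49) → |grid| = 58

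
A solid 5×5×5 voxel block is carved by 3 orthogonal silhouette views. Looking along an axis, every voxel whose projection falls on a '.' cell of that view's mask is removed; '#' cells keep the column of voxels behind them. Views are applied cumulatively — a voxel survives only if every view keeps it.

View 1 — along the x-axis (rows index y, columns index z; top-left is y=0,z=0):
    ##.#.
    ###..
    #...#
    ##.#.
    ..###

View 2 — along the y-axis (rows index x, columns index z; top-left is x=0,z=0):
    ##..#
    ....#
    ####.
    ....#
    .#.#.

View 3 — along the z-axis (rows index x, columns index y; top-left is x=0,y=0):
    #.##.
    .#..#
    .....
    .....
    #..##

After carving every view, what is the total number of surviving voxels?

full grid |V| = 125
carve view 1 (along x, YZ-mask fill 14/25): 70 voxels remain
carve view 2 (along y, XZ-mask fill 11/25): 31 voxels remain
carve view 3 (along z, XY-mask fill 8/25): 12 voxels remain

remaining voxels: 12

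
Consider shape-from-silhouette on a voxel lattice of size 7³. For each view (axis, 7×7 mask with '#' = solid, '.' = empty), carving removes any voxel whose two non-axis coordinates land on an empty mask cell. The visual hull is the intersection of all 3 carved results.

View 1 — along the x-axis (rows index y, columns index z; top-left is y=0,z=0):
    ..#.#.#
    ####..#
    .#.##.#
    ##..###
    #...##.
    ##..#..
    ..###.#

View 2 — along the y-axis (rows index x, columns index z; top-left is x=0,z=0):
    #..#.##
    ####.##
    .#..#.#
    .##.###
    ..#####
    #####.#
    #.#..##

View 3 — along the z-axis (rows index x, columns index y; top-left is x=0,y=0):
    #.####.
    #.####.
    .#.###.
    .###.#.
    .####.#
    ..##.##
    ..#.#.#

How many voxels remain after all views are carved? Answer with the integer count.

77 voxels

initial block: 7^3 = 343
V1 x: intersect with YZ mask (27 set) -- 189 left
V2 y: intersect with XZ mask (33 set) -- 128 left
V3 z: intersect with XY mask (30 set) -- 77 left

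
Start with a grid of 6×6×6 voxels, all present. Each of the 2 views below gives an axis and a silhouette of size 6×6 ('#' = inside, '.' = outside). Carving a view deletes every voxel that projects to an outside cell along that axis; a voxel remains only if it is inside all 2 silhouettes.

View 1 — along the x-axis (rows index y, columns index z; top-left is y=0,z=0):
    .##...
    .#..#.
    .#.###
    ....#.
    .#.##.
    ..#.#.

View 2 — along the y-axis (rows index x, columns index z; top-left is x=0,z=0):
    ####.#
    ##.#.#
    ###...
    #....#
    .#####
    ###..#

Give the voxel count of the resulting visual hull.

start: 6×6×6 = 216 voxels
step 1: project along x, AND mask (14/36) → |grid| = 84
step 2: project along y, AND mask (23/36) → |grid| = 44

|visual hull| = 44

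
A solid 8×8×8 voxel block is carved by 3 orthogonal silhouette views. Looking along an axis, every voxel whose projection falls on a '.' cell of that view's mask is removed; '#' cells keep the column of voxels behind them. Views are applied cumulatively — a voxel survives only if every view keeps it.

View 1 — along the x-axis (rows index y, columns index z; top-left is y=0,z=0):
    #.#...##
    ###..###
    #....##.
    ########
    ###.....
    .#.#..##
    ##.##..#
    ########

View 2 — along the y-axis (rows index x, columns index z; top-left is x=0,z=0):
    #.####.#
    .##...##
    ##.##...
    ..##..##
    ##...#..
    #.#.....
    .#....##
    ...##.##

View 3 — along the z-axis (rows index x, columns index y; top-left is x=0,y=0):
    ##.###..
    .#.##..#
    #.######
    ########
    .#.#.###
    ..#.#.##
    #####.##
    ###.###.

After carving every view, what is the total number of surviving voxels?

voxel count = 114

before carving: 512 voxels (8×8×8)
V1 x: intersect with YZ mask (41 set) -- 328 left
V2 y: intersect with XZ mask (30 set) -- 159 left
V3 z: intersect with XY mask (46 set) -- 114 left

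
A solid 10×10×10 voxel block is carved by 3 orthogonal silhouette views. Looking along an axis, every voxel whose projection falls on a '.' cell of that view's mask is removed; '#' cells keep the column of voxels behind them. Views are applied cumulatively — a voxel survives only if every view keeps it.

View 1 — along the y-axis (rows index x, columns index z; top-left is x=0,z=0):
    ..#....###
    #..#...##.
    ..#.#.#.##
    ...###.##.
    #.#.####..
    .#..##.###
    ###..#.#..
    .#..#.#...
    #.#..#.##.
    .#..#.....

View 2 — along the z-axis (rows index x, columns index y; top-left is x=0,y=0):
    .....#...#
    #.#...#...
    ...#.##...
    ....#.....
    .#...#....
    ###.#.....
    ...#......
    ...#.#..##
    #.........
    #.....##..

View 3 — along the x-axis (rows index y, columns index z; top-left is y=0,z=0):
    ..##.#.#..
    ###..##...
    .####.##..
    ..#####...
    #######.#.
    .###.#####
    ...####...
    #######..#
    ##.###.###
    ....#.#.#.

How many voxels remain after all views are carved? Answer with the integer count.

58 voxels

start: 10×10×10 = 1000 voxels
V1 y: intersect with XZ mask (45 set) -- 450 left
V2 z: intersect with XY mask (24 set) -- 104 left
V3 x: intersect with YZ mask (59 set) -- 58 left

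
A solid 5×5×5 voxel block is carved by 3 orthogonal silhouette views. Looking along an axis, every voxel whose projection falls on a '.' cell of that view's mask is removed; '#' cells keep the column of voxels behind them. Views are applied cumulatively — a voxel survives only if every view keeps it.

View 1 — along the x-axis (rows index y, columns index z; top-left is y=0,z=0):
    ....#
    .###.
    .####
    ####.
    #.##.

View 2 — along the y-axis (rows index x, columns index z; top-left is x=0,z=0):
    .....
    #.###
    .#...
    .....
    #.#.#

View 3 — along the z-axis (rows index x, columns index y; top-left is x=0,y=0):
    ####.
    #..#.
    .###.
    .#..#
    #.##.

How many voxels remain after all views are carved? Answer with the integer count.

initial block: 5^3 = 125
step 1: project along x, AND mask (15/25) → |grid| = 75
step 2: project along y, AND mask (8/25) → |grid| = 23
step 3: project along z, AND mask (14/25) → |grid| = 12

voxel count = 12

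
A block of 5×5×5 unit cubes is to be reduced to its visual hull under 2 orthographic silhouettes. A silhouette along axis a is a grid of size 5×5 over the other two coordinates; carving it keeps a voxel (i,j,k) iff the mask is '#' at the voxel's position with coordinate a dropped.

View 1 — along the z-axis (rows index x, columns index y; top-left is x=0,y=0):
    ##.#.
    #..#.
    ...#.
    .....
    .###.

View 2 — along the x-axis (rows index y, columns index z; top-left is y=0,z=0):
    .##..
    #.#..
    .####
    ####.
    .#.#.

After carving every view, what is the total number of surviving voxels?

28 voxels

initial block: 5^3 = 125
after view 1 [z-axis, 9 of 25 cells solid] → remaining = 45
after view 2 [x-axis, 14 of 25 cells solid] → remaining = 28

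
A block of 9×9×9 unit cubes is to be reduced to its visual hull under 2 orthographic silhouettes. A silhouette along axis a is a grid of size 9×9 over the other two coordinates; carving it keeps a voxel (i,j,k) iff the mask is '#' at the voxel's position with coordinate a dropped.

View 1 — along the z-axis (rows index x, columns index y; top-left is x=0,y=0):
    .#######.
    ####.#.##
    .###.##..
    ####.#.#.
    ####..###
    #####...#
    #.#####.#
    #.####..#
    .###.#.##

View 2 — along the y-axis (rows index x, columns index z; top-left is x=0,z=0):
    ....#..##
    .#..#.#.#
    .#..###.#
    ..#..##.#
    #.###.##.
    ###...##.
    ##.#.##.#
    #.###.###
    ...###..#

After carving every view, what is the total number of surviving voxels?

initial block: 9^3 = 729
after view 1 [z-axis, 57 of 81 cells solid] → remaining = 513
after view 2 [y-axis, 44 of 81 cells solid] → remaining = 278

remaining voxels: 278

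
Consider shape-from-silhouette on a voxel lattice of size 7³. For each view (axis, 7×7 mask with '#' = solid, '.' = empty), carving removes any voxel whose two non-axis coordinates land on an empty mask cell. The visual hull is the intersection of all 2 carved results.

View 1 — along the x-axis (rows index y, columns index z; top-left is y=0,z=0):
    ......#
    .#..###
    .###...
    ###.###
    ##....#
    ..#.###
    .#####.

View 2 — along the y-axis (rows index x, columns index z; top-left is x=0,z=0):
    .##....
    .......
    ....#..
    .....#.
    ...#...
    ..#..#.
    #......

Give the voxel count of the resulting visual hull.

29 voxels

initial block: 7^3 = 343
after view 1 [x-axis, 26 of 49 cells solid] → remaining = 182
after view 2 [y-axis, 8 of 49 cells solid] → remaining = 29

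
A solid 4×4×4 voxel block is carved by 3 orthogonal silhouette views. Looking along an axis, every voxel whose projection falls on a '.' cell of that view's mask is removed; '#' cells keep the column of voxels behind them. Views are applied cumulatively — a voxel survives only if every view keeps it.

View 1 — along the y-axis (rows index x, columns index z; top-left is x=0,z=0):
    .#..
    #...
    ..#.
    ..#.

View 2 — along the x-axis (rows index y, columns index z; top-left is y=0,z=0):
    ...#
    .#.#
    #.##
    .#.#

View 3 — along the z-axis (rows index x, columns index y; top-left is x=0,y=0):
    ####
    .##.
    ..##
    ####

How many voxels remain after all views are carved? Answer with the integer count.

full grid |V| = 64
after view 1 [y-axis, 4 of 16 cells solid] → remaining = 16
after view 2 [x-axis, 8 of 16 cells solid] → remaining = 5
after view 3 [z-axis, 12 of 16 cells solid] → remaining = 5

remaining voxels: 5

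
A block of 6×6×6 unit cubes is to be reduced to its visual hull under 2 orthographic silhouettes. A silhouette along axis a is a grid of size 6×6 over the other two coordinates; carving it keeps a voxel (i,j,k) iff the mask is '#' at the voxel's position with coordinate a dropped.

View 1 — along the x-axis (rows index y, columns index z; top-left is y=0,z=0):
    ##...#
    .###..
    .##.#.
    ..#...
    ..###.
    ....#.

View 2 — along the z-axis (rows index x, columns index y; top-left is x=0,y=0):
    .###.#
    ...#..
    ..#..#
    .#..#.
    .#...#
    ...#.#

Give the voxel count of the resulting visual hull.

25 voxels

initial block: 6^3 = 216
carve view 1 (along x, YZ-mask fill 14/36): 84 voxels remain
carve view 2 (along z, XY-mask fill 13/36): 25 voxels remain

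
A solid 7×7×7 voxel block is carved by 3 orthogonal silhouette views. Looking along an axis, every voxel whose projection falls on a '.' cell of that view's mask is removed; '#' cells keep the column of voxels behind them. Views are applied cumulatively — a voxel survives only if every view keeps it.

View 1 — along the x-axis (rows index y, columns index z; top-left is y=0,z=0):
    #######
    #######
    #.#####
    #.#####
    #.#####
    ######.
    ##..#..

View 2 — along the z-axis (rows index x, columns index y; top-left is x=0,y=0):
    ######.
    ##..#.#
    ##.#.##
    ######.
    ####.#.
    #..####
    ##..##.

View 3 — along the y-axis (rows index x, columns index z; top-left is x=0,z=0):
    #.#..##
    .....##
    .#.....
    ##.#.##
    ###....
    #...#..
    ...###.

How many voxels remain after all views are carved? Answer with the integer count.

initial block: 7^3 = 343
  1. axis=0 (YZ plane), |mask|=41  ⇒  voxels=287
  2. axis=2 (XY plane), |mask|=35  ⇒  voxels=214
  3. axis=1 (XZ plane), |mask|=20  ⇒  voxels=94

|visual hull| = 94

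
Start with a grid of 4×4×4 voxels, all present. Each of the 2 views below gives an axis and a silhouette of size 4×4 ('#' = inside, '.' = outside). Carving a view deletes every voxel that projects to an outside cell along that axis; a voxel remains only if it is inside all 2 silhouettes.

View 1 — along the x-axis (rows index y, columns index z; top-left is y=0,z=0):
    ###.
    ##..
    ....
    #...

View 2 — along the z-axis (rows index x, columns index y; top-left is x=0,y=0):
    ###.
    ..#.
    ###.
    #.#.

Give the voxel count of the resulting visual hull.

13 voxels

start: 4×4×4 = 64 voxels
  1. axis=0 (YZ plane), |mask|=6  ⇒  voxels=24
  2. axis=2 (XY plane), |mask|=9  ⇒  voxels=13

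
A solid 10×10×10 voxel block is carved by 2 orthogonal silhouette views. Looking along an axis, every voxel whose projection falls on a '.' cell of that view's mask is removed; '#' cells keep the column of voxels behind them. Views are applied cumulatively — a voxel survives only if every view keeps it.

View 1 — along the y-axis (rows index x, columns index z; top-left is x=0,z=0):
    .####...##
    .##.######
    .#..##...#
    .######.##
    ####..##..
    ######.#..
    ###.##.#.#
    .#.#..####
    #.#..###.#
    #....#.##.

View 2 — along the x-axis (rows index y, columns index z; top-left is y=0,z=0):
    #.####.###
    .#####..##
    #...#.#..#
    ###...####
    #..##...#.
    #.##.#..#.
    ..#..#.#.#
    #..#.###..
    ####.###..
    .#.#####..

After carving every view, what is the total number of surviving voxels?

350 voxels

initial block: 10^3 = 1000
after view 1 [y-axis, 62 of 100 cells solid] → remaining = 620
after view 2 [x-axis, 57 of 100 cells solid] → remaining = 350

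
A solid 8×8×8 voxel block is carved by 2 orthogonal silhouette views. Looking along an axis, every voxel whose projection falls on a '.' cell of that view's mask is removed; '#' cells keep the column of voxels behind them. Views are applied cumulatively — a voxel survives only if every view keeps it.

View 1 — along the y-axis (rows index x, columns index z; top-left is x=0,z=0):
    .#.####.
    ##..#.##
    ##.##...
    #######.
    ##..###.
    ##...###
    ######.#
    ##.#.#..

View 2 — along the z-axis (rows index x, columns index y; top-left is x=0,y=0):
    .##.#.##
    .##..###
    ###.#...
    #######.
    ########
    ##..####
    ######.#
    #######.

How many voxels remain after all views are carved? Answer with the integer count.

full grid |V| = 512
step 1: project along y, AND mask (42/64) → |grid| = 336
step 2: project along z, AND mask (49/64) → |grid| = 262

|visual hull| = 262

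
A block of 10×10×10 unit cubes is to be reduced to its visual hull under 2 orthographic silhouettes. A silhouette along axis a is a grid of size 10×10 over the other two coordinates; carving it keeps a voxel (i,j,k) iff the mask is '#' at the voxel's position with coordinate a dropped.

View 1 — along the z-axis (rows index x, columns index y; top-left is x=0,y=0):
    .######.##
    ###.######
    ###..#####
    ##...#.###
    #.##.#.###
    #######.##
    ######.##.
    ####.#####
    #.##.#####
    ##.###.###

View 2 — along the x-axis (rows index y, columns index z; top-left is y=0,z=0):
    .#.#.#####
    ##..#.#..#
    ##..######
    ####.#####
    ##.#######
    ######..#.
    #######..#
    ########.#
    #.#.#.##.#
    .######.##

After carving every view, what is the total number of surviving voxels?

start: 10×10×10 = 1000 voxels
after view 1 [z-axis, 80 of 100 cells solid] → remaining = 800
after view 2 [x-axis, 76 of 100 cells solid] → remaining = 597

voxel count = 597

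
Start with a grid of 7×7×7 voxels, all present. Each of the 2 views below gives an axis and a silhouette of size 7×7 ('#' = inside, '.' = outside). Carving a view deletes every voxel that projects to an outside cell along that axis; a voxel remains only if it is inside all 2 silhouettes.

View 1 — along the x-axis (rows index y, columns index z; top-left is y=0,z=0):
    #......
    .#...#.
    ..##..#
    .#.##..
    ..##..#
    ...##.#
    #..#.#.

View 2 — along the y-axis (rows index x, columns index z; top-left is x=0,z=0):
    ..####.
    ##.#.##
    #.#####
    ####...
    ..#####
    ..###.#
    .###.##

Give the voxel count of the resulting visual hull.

92 voxels

full grid |V| = 343
[1] x-view keeps 18 columns → grid now 126
[2] y-view keeps 33 columns → grid now 92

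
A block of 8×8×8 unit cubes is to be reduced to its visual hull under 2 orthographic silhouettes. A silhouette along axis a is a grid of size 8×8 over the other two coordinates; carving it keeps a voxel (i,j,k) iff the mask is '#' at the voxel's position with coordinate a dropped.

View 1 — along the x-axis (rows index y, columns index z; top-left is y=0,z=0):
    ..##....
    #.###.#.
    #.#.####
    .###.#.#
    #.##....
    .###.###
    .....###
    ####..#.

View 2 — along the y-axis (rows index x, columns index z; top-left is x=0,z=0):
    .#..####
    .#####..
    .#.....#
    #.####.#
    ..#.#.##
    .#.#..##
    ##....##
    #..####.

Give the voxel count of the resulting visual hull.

start: 8×8×8 = 512 voxels
[1] x-view keeps 35 columns → grid now 280
[2] y-view keeps 35 columns → grid now 147

|visual hull| = 147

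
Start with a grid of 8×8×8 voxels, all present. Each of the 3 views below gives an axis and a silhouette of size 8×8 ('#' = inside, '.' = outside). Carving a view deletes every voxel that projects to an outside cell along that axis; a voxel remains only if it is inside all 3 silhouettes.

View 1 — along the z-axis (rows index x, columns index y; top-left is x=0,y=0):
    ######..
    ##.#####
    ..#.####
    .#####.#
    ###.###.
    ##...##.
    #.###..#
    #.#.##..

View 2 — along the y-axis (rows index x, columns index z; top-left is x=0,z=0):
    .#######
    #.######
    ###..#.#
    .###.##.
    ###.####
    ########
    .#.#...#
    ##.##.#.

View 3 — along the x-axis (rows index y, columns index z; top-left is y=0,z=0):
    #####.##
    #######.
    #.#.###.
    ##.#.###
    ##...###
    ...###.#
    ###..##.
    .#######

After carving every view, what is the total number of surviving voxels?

voxel count = 180

before carving: 512 voxels (8×8×8)
V1 z: intersect with XY mask (43 set) -- 344 left
V2 y: intersect with XZ mask (47 set) -- 255 left
V3 x: intersect with YZ mask (46 set) -- 180 left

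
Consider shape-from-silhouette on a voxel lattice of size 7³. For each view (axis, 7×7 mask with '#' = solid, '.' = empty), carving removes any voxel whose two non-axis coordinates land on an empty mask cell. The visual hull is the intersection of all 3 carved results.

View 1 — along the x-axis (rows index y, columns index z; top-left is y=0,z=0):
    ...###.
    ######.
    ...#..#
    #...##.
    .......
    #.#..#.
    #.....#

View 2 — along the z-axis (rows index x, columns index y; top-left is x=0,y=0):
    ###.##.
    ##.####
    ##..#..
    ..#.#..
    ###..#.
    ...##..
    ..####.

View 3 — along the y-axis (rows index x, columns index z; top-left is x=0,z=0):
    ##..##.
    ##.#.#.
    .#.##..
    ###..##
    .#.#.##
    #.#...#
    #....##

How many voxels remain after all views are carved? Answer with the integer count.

full grid |V| = 343
V1 x: intersect with YZ mask (19 set) -- 133 left
V2 z: intersect with XY mask (26 set) -- 67 left
V3 y: intersect with XZ mask (26 set) -- 39 left

voxel count = 39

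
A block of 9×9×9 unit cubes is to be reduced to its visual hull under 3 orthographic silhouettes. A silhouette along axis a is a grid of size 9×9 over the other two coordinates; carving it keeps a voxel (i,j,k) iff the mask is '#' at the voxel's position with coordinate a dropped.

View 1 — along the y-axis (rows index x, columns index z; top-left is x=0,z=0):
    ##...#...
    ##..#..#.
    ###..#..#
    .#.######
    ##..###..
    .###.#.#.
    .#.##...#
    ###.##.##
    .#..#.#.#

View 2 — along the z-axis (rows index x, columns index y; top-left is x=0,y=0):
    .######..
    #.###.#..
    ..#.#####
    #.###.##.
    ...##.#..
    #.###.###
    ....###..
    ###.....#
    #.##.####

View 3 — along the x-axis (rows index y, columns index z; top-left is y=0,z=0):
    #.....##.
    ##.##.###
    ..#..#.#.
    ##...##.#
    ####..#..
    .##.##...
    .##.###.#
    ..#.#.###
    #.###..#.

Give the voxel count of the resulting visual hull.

before carving: 729 voxels (9×9×9)
V1 y: intersect with XZ mask (44 set) -- 396 left
V2 z: intersect with XY mask (47 set) -- 228 left
V3 x: intersect with YZ mask (43 set) -- 120 left

voxel count = 120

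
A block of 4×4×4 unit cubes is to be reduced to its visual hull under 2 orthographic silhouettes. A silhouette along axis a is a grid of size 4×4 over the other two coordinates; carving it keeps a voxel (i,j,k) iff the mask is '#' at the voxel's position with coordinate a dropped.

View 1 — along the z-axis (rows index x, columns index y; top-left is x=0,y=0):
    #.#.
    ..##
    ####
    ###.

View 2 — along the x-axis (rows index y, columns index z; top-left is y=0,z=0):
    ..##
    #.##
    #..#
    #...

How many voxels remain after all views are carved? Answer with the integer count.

voxel count = 22

initial block: 4^3 = 64
[1] z-view keeps 11 columns → grid now 44
[2] x-view keeps 8 columns → grid now 22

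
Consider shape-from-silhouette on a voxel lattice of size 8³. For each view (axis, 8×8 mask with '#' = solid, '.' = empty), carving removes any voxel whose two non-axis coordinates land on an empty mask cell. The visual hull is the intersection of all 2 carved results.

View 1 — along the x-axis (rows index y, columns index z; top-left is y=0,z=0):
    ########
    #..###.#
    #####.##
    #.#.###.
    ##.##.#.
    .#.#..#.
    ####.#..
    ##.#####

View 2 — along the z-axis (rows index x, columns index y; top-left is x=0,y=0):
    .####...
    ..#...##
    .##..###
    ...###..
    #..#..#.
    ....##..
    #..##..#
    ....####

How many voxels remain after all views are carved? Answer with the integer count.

remaining voxels: 152

start: 8×8×8 = 512 voxels
after view 1 [x-axis, 45 of 64 cells solid] → remaining = 360
after view 2 [z-axis, 28 of 64 cells solid] → remaining = 152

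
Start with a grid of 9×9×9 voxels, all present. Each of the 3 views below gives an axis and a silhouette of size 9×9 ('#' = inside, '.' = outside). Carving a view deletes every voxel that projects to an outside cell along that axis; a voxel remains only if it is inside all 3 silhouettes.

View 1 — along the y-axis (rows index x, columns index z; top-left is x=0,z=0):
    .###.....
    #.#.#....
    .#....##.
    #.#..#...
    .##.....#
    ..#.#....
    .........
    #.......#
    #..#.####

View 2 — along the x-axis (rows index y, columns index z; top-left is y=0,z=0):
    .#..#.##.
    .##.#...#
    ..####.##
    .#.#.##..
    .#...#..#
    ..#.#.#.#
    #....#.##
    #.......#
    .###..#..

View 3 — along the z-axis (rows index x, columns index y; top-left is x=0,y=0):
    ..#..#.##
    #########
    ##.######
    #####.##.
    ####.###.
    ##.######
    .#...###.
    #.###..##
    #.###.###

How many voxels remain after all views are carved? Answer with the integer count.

full grid |V| = 729
step 1: project along y, AND mask (25/81) → |grid| = 225
step 2: project along x, AND mask (35/81) → |grid| = 97
step 3: project along z, AND mask (60/81) → |grid| = 75

75 voxels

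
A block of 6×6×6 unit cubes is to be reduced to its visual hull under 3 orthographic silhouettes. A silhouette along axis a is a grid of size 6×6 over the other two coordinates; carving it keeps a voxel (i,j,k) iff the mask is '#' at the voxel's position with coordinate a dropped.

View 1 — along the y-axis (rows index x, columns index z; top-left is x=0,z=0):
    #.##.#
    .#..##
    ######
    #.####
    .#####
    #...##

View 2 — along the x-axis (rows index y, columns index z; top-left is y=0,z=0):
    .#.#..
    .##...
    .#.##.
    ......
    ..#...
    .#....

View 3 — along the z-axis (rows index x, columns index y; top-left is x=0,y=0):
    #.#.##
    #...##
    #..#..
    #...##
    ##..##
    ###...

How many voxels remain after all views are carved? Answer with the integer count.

before carving: 216 voxels (6×6×6)
  1. axis=1 (XZ plane), |mask|=26  ⇒  voxels=156
  2. axis=0 (YZ plane), |mask|=9  ⇒  voxels=33
  3. axis=2 (XY plane), |mask|=19  ⇒  voxels=16

16 voxels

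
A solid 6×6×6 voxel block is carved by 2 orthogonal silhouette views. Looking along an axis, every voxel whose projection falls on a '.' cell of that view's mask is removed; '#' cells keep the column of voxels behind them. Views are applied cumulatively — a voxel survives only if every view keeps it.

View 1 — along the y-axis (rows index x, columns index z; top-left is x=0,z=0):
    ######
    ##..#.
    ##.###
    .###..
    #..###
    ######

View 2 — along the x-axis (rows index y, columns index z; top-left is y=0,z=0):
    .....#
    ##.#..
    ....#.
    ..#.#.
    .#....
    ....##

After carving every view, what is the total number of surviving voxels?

initial block: 6^3 = 216
[1] y-view keeps 27 columns → grid now 162
[2] x-view keeps 10 columns → grid now 46

46 voxels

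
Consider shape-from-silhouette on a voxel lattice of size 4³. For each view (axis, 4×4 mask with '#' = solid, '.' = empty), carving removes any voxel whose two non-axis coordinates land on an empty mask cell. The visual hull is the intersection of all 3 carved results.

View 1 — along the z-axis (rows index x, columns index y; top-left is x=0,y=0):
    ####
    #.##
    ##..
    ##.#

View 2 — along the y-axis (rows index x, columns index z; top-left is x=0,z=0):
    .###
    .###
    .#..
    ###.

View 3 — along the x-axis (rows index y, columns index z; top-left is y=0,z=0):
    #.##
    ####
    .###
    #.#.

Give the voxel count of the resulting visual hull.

full grid |V| = 64
  1. axis=2 (XY plane), |mask|=12  ⇒  voxels=48
  2. axis=1 (XZ plane), |mask|=10  ⇒  voxels=32
  3. axis=0 (YZ plane), |mask|=12  ⇒  voxels=23

voxel count = 23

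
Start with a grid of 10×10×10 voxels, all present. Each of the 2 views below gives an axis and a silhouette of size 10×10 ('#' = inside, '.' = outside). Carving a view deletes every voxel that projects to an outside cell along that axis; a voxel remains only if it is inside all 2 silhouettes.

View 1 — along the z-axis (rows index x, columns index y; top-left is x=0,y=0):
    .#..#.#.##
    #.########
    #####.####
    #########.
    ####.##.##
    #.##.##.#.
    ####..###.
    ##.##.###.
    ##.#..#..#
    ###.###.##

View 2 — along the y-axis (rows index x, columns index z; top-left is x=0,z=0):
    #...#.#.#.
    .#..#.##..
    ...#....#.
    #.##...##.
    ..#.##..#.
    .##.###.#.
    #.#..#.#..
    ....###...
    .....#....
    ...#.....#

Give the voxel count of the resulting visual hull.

|visual hull| = 257

initial block: 10^3 = 1000
after view 1 [z-axis, 73 of 100 cells solid] → remaining = 730
after view 2 [y-axis, 35 of 100 cells solid] → remaining = 257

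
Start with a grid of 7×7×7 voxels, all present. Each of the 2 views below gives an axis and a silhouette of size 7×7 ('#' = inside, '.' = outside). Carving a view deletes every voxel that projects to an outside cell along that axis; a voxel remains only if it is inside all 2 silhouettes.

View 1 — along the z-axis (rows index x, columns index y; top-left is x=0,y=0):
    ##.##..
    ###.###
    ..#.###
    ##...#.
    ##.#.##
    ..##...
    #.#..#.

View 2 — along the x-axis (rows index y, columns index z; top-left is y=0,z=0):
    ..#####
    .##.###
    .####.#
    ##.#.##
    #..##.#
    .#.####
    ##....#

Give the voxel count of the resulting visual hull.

start: 7×7×7 = 343 voxels
carve view 1 (along z, XY-mask fill 27/49): 189 voxels remain
carve view 2 (along x, YZ-mask fill 32/49): 126 voxels remain

voxel count = 126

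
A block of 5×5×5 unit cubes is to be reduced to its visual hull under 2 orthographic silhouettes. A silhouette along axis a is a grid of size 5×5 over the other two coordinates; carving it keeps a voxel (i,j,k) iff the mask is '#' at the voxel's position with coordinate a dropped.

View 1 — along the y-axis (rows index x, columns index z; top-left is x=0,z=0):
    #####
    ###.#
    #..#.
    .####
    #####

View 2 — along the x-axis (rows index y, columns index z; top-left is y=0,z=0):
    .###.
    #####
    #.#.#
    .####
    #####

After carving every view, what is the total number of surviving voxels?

80 voxels

start: 5×5×5 = 125 voxels
after view 1 [y-axis, 20 of 25 cells solid] → remaining = 100
after view 2 [x-axis, 20 of 25 cells solid] → remaining = 80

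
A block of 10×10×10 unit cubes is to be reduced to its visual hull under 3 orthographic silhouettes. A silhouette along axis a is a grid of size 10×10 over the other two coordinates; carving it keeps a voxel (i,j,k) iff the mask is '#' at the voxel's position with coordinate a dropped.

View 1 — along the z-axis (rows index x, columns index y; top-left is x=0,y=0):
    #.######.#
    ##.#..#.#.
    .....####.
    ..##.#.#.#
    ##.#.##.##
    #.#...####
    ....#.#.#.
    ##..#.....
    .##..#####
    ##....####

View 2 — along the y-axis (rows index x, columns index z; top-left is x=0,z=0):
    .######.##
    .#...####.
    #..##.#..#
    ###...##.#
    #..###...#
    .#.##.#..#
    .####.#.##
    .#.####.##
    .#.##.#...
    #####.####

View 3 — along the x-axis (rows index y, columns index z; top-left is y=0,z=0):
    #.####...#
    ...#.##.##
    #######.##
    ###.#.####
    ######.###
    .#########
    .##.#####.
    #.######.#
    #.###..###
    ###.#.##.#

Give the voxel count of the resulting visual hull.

before carving: 1000 voxels (10×10×10)
carve view 1 (along z, XY-mask fill 54/100): 540 voxels remain
carve view 2 (along y, XZ-mask fill 61/100): 328 voxels remain
carve view 3 (along x, YZ-mask fill 75/100): 242 voxels remain

remaining voxels: 242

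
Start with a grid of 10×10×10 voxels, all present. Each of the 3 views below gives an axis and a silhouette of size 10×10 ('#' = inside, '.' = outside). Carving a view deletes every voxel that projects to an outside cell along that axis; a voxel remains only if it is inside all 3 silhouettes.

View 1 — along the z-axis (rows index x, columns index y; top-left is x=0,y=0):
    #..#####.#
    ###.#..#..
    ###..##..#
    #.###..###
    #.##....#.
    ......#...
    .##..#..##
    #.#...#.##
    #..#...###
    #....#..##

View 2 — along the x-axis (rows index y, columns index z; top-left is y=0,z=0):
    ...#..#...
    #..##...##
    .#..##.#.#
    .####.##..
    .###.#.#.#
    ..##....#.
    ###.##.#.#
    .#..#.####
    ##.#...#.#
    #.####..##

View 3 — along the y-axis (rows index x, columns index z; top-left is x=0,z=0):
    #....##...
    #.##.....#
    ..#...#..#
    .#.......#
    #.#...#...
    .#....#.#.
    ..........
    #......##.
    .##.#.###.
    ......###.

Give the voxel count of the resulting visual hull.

initial block: 10^3 = 1000
V1 z: intersect with XY mask (49 set) -- 490 left
V2 x: intersect with YZ mask (52 set) -- 246 left
V3 y: intersect with XZ mask (30 set) -- 67 left

67 voxels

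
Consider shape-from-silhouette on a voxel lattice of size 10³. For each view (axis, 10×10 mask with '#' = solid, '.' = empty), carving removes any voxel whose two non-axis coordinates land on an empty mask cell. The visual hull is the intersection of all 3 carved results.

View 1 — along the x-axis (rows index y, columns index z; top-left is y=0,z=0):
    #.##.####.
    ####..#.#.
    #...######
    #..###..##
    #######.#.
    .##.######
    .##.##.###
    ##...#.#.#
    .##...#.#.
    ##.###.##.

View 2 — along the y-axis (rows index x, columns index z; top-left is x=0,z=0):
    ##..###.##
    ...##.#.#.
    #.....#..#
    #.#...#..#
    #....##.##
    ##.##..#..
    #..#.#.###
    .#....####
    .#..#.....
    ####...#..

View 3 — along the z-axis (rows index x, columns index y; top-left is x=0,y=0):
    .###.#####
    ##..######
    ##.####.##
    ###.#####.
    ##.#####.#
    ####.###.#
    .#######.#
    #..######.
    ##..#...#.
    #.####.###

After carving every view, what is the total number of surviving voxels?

voxel count = 231

full grid |V| = 1000
V1 x: intersect with YZ mask (65 set) -- 650 left
V2 y: intersect with XZ mask (46 set) -- 299 left
V3 z: intersect with XY mask (75 set) -- 231 left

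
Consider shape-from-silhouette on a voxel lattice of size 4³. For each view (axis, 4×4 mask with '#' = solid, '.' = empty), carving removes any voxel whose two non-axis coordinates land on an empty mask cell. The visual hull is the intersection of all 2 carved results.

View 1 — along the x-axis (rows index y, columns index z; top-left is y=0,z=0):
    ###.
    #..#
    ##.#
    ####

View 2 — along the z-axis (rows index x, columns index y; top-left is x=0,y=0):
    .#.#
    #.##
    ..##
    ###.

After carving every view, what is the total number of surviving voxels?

before carving: 64 voxels (4×4×4)
after view 1 [x-axis, 12 of 16 cells solid] → remaining = 48
after view 2 [z-axis, 10 of 16 cells solid] → remaining = 31

voxel count = 31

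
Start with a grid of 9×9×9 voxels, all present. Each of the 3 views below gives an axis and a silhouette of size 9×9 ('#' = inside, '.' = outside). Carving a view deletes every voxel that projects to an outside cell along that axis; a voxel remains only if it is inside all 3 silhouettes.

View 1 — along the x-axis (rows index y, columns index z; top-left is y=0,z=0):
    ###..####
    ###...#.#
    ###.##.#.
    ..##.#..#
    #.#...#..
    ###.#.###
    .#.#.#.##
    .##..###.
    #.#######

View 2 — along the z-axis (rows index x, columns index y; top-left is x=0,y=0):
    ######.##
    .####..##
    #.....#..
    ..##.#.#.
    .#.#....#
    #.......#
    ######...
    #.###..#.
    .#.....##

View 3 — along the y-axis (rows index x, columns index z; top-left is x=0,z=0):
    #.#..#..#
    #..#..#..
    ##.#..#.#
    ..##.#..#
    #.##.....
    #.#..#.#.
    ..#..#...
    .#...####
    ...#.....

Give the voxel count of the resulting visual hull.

voxel count = 91

start: 9×9×9 = 729 voxels
step 1: project along x, AND mask (50/81) → |grid| = 450
step 2: project along z, AND mask (39/81) → |grid| = 217
step 3: project along y, AND mask (31/81) → |grid| = 91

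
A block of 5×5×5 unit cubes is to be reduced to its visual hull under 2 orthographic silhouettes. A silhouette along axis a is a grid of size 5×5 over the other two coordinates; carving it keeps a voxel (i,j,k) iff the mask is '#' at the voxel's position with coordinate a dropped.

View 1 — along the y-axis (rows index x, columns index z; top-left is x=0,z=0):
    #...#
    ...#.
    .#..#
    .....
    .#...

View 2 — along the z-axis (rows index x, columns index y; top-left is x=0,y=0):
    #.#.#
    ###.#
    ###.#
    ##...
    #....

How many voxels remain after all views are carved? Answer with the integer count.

start: 5×5×5 = 125 voxels
after view 1 [y-axis, 6 of 25 cells solid] → remaining = 30
after view 2 [z-axis, 14 of 25 cells solid] → remaining = 19

|visual hull| = 19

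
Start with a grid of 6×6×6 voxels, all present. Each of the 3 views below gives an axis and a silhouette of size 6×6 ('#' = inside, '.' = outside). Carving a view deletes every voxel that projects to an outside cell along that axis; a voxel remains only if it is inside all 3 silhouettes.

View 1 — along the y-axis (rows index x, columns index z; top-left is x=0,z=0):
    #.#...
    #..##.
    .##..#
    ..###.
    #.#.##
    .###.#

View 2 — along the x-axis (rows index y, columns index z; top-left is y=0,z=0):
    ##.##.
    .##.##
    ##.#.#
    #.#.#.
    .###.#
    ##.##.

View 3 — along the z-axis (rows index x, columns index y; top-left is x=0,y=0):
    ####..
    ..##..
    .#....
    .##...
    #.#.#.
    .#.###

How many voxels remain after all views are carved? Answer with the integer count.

remaining voxels: 31

initial block: 6^3 = 216
after view 1 [y-axis, 19 of 36 cells solid] → remaining = 114
after view 2 [x-axis, 23 of 36 cells solid] → remaining = 70
after view 3 [z-axis, 16 of 36 cells solid] → remaining = 31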